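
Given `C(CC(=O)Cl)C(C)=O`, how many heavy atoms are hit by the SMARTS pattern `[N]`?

0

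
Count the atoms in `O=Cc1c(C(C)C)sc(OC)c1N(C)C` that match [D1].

The query [D1] means: atom with exactly one heavy-atom neighbour (degree 1).
Check the 15 heavy atoms by environment: 1× s (aromatic, D2) → no; 4× c (aromatic, D3) → no; 1× C (D3) → no; 5× C (D1) → match; 1× O (D2) → no; 1× C (D2) → no; 1× O (D1) → match; 1× N (D3) → no.
Summing the matching environments: 5 + 1 = 6 matching atoms.

6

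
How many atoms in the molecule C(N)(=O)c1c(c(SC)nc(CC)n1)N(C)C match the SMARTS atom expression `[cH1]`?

0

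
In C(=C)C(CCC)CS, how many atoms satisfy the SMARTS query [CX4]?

5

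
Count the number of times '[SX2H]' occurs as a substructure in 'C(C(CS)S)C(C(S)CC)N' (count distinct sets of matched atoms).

3

[SX2H] is the SMARTS for a thiol: an aliphatic sulfur with two connections, one being H.
The molecule carries 3 separate instances of a thiol (-SH) meeting every constraint; each maps to a distinct set of atoms, giving 3 matches.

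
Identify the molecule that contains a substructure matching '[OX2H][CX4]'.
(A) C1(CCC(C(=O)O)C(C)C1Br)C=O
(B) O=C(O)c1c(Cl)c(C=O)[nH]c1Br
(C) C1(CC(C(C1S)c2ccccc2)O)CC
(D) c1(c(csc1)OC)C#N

C

[OX2H][CX4] describes a hydroxyl oxygen bound to an sp3 (X4) carbon (an aliphatic alcohol).
(A) has a carboxylic acid group (-C(=O)OH) but the -OH is on a CX3 carbonyl carbon, not a CX4 carbon.
(B) has a carboxylic acid group (-C(=O)OH) but the -OH is on a CX3 carbonyl carbon, not a CX4 carbon.
(C) contains a hydroxyl group (-OH), which satisfies every atom and bond constraint.
(D) has a methoxy ether (-OCH3) but the oxygen has H0 (ether), not H1.
So the answer is (C).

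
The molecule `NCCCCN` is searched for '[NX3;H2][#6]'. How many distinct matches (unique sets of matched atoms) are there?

2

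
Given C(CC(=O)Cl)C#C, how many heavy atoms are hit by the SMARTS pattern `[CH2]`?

The query [CH2] means: aliphatic carbon with exactly two hydrogens.
Check the 7 heavy atoms by environment: 2× C (H2) → match; 2× C (H0) → no; 1× O (H0) → no; 1× Cl (H0) → no; 1× C (H1) → no.
That gives 2 matching atoms.

2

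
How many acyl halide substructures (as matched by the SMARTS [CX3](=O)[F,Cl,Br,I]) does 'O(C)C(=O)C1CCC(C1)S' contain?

[CX3](=O)[F,Cl,Br,I] is the SMARTS for an acyl halide: a carbonyl carbon bonded to a halogen.
The molecule has a methyl-ester group (-C(=O)OCH3), but the carbonyl is bonded to -O-C, not to a halogen; nothing else fits, so there are 0 matches.

0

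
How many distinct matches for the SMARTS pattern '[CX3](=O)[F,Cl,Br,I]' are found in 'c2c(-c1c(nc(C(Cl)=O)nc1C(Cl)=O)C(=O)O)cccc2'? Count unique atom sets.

[CX3](=O)[F,Cl,Br,I] is the SMARTS for an acyl halide: a carbonyl carbon bonded to a halogen.
The molecule carries 2 separate instances of an acyl chloride (-C(=O)Cl) meeting every constraint; each maps to a distinct set of atoms, giving 2 matches.

2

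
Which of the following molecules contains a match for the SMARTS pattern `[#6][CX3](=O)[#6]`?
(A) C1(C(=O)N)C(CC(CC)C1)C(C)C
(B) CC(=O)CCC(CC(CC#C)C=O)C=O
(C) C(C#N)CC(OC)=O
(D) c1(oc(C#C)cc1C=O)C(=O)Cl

[#6][CX3](=O)[#6] describes a carbonyl carbon (no H) flanked by two carbons (a ketone).
(A) has a primary amide (-C(=O)NH2) but one neighbour of the carbonyl carbon is N, not C.
(B) contains an acetyl/ketone group (-C(=O)CH3), which satisfies every atom and bond constraint.
(C) has a methyl-ester group (-C(=O)OCH3) but one neighbour of the carbonyl carbon is O, not C.
(D) has an aldehyde (-CHO) but the carbonyl carbon has H1, so it is not flanked by two carbons.
So the answer is (B).

B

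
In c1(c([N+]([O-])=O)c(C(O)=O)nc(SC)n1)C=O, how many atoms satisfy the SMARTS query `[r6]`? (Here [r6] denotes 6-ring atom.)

6

The query [r6] means: r6 matches atoms in a six-membered ring.
Check the 16 heavy atoms by environment: 2× n (aromatic, in 6-ring) → match; 4× c (aromatic, in 6-ring) → match; 3× C (acyclic) → no; 4× O (acyclic) → no; 1× S (acyclic) → no; 1× N (charge +1, acyclic) → no; 1× O (charge -1, acyclic) → no.
Summing the matching environments: 2 + 4 = 6 matching atoms.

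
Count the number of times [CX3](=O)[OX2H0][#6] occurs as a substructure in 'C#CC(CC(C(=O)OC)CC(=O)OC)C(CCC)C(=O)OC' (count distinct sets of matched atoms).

3

[CX3](=O)[OX2H0][#6] is the SMARTS for an ester: a carbonyl carbon bonded to an oxygen that is itself bonded to carbon (no H on that O).
The molecule carries 3 separate instances of a methyl-ester group (-C(=O)OCH3) meeting every constraint; each maps to a distinct set of atoms, giving 3 matches.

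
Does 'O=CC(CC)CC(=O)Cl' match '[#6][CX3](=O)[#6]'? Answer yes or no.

No

The pattern [#6][CX3](=O)[#6] describes a carbonyl carbon (no H) flanked by two carbons — a ketone.
The closest candidate here is an aldehyde (-CHO), but the carbonyl carbon has H1, so it is not flanked by two carbons. No other fragment satisfies the full query, so there is no match.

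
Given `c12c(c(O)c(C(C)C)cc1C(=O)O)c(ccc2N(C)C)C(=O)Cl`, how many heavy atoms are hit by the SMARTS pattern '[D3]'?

11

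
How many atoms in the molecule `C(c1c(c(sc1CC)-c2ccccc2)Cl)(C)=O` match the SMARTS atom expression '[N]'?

0

The query [N] means: uppercase N matches aliphatic (non-aromatic) nitrogen only.
Check the 17 heavy atoms by environment: 1× s (aromatic) → no; 10× c (aromatic) → no; 4× C → no; 1× O → no; 1× Cl → no.
No environment satisfies the query, so 0 matching atoms.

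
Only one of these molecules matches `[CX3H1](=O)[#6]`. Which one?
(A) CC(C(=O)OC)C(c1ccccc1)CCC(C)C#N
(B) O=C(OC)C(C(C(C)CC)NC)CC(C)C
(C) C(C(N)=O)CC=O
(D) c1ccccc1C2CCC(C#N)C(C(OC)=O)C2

[CX3H1](=O)[#6] describes an sp2 carbon with one H, double-bonded to O and single-bonded to carbon (an aldehyde).
(A) has a methyl-ester group (-C(=O)OCH3) but the carbonyl carbon has H0, not H1.
(B) has a methyl-ester group (-C(=O)OCH3) but the carbonyl carbon has H0, not H1.
(C) contains an aldehyde (-CHO), which satisfies every atom and bond constraint.
(D) has a methyl-ester group (-C(=O)OCH3) but the carbonyl carbon has H0, not H1.
So the answer is (C).

C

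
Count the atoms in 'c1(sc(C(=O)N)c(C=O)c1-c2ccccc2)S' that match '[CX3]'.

2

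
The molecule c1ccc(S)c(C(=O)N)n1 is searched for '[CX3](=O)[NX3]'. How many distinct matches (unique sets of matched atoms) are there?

[CX3](=O)[NX3] is the SMARTS for an amide: a carbonyl carbon bonded to a trivalent nitrogen.
Exactly one fragment in the molecule meets all constraints, giving 1 match.

1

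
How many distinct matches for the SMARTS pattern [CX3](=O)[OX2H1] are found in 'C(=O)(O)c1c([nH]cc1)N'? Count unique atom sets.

[CX3](=O)[OX2H1] is the SMARTS for a carboxylic acid: an sp2 carbon double-bonded to O and single-bonded to an -OH oxygen.
Exactly one fragment in the molecule meets all constraints, giving 1 match.

1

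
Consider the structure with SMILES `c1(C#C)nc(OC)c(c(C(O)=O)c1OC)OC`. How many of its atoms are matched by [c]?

The query [c] means: lowercase c matches aromatic carbon only.
Check the 17 heavy atoms by environment: 1× n (aromatic) → no; 5× c (aromatic) → match; 5× O → no; 6× C → no.
That gives 5 matching atoms.

5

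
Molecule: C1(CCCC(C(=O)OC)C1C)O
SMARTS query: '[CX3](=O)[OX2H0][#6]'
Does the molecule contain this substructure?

Yes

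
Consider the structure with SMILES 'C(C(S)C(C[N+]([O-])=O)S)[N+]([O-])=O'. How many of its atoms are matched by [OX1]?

4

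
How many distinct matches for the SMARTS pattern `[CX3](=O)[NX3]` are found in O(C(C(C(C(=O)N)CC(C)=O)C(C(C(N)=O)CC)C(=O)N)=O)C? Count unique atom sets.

3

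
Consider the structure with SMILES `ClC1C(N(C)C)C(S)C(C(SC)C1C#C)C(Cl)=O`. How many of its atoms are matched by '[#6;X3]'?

The query [#6;X3] means: any carbon (aromatic or not) with three total connections.
Check the 18 heavy atoms by environment: 9× C (X4) → no; 2× Cl (X1) → no; 1× C (X3) → match; 1× O (X1) → no; 2× S (X2) → no; 2× C (X2) → no; 1× N (X3) → no.
That gives 1 matching atom.

1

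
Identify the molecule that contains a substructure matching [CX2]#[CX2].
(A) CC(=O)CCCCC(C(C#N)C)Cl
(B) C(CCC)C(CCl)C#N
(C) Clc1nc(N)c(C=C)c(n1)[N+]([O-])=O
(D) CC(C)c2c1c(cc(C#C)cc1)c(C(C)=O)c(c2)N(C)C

D

[CX2]#[CX2] describes a carbon-carbon triple bond (an alkyne).
(A) has a nitrile (-C#N) but the triple bond is C#N, not C#C.
(B) has a nitrile (-C#N) but the triple bond is C#N, not C#C.
(C) has a vinyl group (-CH=CH2) but the C=C is a double bond; both carbons are CX3, not CX2.
(D) contains an ethynyl group (-C#CH), which satisfies every atom and bond constraint.
So the answer is (D).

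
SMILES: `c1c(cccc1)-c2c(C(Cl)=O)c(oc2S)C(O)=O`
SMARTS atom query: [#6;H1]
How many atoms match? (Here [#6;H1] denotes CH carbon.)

5

The query [#6;H1] means: any carbon bearing exactly one hydrogen.
Check the 18 heavy atoms by environment: 1× o (aromatic, H0) → no; 5× c (aromatic, H0) → no; 5× c (aromatic, H1) → match; 1× S (H1) → no; 2× C (H0) → no; 2× O (H0) → no; 1× O (H1) → no; 1× Cl (H0) → no.
That gives 5 matching atoms.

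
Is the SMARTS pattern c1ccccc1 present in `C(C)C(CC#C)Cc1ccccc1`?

The pattern c1ccccc1 describes six aromatic carbons in a ring — a benzene ring.
The molecule carries a phenyl ring, whose atoms satisfy every constraint of the query, so the pattern matches.

Yes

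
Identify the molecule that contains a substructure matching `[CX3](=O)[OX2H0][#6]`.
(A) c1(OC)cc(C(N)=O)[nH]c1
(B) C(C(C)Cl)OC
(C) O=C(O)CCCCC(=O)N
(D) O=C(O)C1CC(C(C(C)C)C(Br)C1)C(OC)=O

D

[CX3](=O)[OX2H0][#6] describes a carbonyl carbon bonded to an oxygen that is itself bonded to carbon (no H on that O) (an ester).
(A) has a primary amide (-C(=O)NH2) but the carbonyl is bonded to N, not to an O-C linkage.
(B) has a methoxy ether (-OCH3) but the ether oxygen is not adjacent to a C=O carbon.
(C) has a carboxylic acid group (-C(=O)OH) but the singly-bonded O carries H (OX2H1, not H0).
(D) contains a methyl-ester group (-C(=O)OCH3), which satisfies every atom and bond constraint.
So the answer is (D).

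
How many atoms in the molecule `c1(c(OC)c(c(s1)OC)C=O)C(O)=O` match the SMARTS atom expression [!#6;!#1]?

The query [!#6;!#1] means: not carbon and not hydrogen — any heteroatom.
Check the 14 heavy atoms by environment: 1× s (aromatic) → match; 4× c (aromatic) → no; 5× O → match; 4× C → no.
Summing the matching environments: 1 + 5 = 6 matching atoms.

6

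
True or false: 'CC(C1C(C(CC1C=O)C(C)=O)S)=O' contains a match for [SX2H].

True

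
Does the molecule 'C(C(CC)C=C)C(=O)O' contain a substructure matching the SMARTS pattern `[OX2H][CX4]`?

No

The pattern [OX2H][CX4] describes a hydroxyl oxygen bound to an sp3 (X4) carbon — an aliphatic alcohol.
The closest candidate here is a carboxylic acid group (-C(=O)OH), but the -OH is on a CX3 carbonyl carbon, not a CX4 carbon. No other fragment satisfies the full query, so there is no match.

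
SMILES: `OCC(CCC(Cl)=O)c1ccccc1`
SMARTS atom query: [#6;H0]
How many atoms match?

2

The query [#6;H0] means: any carbon with no attached hydrogen.
Check the 14 heavy atoms by environment: 3× C (H2) → no; 1× C (H1) → no; 1× O (H1) → no; 1× C (H0) → match; 1× O (H0) → no; 1× Cl (H0) → no; 1× c (aromatic, H0) → match; 5× c (aromatic, H1) → no.
Summing the matching environments: 1 + 1 = 2 matching atoms.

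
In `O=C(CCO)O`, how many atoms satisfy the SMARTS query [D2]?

2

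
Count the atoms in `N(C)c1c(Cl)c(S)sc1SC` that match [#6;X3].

4

Check the 11 heavy atoms by environment: 1× s (aromatic, X2) → no; 4× c (aromatic, X3) → match; 1× N (X3) → no; 2× C (X4) → no; 2× S (X2) → no; 1× Cl (X1) → no.
That gives 4 matching atoms.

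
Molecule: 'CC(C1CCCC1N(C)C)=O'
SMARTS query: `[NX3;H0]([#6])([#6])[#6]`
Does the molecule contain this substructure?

The pattern [NX3;H0]([#6])([#6])[#6] describes a trivalent nitrogen with no H, bonded to three carbons — a tertiary amine.
The molecule carries a dimethylamino group (-N(CH3)2), whose atoms satisfy every constraint of the query, so the pattern matches.

Yes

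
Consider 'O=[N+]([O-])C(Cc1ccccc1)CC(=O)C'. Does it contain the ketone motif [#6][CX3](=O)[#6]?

The pattern [#6][CX3](=O)[#6] describes a carbonyl carbon (no H) flanked by two carbons — a ketone.
The molecule carries an acetyl/ketone group (-C(=O)CH3), whose atoms satisfy every constraint of the query, so the pattern matches.

Yes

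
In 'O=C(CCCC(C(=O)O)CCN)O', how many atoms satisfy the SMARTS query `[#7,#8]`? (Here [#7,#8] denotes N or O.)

The query [#7,#8] means: nitrogen or oxygen (comma = OR).
Check the 13 heavy atoms by environment: 8× C → no; 1× N → match; 4× O → match.
Summing the matching environments: 1 + 4 = 5 matching atoms.

5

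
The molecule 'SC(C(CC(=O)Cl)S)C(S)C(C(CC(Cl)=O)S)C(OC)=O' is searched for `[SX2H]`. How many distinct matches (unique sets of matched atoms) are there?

[SX2H] is the SMARTS for a thiol: an aliphatic sulfur with two connections, one being H.
The molecule carries 4 separate instances of a thiol (-SH) meeting every constraint; each maps to a distinct set of atoms, giving 4 matches.

4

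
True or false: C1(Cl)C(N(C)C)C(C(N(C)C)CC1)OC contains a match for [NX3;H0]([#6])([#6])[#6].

The pattern [NX3;H0]([#6])([#6])[#6] describes a trivalent nitrogen with no H, bonded to three carbons — a tertiary amine.
The molecule carries a dimethylamino group (-N(CH3)2), whose atoms satisfy every constraint of the query, so the pattern matches.

True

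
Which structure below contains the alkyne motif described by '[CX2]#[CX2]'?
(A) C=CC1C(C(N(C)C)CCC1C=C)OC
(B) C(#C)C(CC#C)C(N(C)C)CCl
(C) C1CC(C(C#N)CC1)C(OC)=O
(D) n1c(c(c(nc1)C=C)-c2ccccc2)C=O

B

[CX2]#[CX2] describes a carbon-carbon triple bond (an alkyne).
(A) has a vinyl group (-CH=CH2) but the C=C is a double bond; both carbons are CX3, not CX2.
(B) contains an ethynyl group (-C#CH), which satisfies every atom and bond constraint.
(C) has a nitrile (-C#N) but the triple bond is C#N, not C#C.
(D) has a vinyl group (-CH=CH2) but the C=C is a double bond; both carbons are CX3, not CX2.
So the answer is (B).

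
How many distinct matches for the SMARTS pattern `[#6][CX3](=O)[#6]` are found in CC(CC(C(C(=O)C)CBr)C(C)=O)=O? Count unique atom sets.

3

[#6][CX3](=O)[#6] is the SMARTS for a ketone: a carbonyl carbon (no H) flanked by two carbons.
The molecule carries 3 separate instances of an acetyl/ketone group (-C(=O)CH3) meeting every constraint; each maps to a distinct set of atoms, giving 3 matches.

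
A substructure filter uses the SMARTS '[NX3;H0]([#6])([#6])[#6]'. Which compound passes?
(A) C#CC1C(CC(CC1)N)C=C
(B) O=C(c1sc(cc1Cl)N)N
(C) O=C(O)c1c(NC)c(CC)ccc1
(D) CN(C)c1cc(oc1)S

D

[NX3;H0]([#6])([#6])[#6] describes a trivalent nitrogen with no H, bonded to three carbons (a tertiary amine).
(A) has a primary amino group (-NH2) but the nitrogen has H2, not H0 with three carbons.
(B) has a primary amide (-C(=O)NH2) but the amide nitrogen has H2 and only one carbon neighbour.
(C) has an N-methylamino group (-NHCH3) but the nitrogen still has one H (H1), not H0.
(D) contains a dimethylamino group (-N(CH3)2), which satisfies every atom and bond constraint.
So the answer is (D).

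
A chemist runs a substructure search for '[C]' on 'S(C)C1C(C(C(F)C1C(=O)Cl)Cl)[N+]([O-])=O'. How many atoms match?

7

The query [C] means: uppercase C matches aliphatic (non-aromatic) carbon only.
Check the 15 heavy atoms by environment: 7× C → match; 1× F → no; 2× O → no; 2× Cl → no; 1× S → no; 1× N (charge +1) → no; 1× O (charge -1) → no.
That gives 7 matching atoms.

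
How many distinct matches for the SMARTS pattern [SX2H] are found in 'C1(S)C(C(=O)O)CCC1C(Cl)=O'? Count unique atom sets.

1

[SX2H] is the SMARTS for a thiol: an aliphatic sulfur with two connections, one being H.
Exactly one fragment in the molecule meets all constraints, giving 1 match.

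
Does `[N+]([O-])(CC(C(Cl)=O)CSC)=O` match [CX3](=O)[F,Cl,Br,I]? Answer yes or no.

Yes

The pattern [CX3](=O)[F,Cl,Br,I] describes a carbonyl carbon bonded to a halogen — an acyl halide.
The molecule carries an acyl chloride (-C(=O)Cl), whose atoms satisfy every constraint of the query, so the pattern matches.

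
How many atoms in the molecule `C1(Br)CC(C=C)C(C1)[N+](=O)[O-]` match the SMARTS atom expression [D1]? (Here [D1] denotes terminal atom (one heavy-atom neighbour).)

4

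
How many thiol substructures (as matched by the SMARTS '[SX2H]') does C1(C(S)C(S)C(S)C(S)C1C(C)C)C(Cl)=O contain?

[SX2H] is the SMARTS for a thiol: an aliphatic sulfur with two connections, one being H.
The molecule carries 4 separate instances of a thiol (-SH) meeting every constraint; each maps to a distinct set of atoms, giving 4 matches.

4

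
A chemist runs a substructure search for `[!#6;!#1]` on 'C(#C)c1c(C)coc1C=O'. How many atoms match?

Check the 10 heavy atoms by environment: 1× o (aromatic) → match; 4× c (aromatic) → no; 4× C → no; 1× O → match.
Summing the matching environments: 1 + 1 = 2 matching atoms.

2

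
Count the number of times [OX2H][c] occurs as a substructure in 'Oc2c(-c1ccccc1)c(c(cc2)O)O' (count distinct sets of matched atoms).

[OX2H][c] is the SMARTS for a phenol: a hydroxyl oxygen attached to an aromatic carbon.
The molecule carries 3 separate instances of a hydroxyl group (-OH) meeting every constraint; each maps to a distinct set of atoms, giving 3 matches.

3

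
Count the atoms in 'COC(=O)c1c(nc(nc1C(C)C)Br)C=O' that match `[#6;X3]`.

6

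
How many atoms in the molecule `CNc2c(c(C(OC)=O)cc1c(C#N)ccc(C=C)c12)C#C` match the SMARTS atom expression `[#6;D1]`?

The query [#6;D1] means: carbon bonded to exactly one heavy atom.
Check the 22 heavy atoms by environment: 7× c (aromatic, D3) → no; 3× c (aromatic, D2) → no; 1× C (D3) → no; 1× O (D1) → no; 1× O (D2) → no; 4× C (D1) → match; 3× C (D2) → no; 1× N (D1) → no; 1× N (D2) → no.
That gives 4 matching atoms.

4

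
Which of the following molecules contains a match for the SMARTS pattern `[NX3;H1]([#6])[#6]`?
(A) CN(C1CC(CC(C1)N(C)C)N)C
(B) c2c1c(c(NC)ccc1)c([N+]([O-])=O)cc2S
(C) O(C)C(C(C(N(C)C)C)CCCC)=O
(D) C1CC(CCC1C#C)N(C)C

B

[NX3;H1]([#6])[#6] describes a trivalent nitrogen with one H, bonded to two carbons (a secondary amine).
(A) has a dimethylamino group (-N(CH3)2) but the nitrogen has H0, not H1.
(B) contains an N-methylamino group (-NHCH3), which satisfies every atom and bond constraint.
(C) has a dimethylamino group (-N(CH3)2) but the nitrogen has H0, not H1.
(D) has a dimethylamino group (-N(CH3)2) but the nitrogen has H0, not H1.
So the answer is (B).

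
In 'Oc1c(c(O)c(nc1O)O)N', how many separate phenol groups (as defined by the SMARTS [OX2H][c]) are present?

4

[OX2H][c] is the SMARTS for a phenol: a hydroxyl oxygen attached to an aromatic carbon.
The molecule carries 4 separate instances of a hydroxyl group (-OH) meeting every constraint; each maps to a distinct set of atoms, giving 4 matches.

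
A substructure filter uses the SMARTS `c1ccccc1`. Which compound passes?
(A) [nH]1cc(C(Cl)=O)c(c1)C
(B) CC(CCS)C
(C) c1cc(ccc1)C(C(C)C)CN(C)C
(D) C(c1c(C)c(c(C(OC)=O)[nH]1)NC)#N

C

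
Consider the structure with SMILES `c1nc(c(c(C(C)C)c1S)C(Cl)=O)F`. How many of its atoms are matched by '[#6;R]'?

5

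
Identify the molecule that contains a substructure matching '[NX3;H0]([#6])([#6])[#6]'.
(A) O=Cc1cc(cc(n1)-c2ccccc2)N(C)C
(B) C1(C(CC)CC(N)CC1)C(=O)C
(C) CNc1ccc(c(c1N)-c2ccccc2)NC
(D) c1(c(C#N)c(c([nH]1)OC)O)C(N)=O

A

[NX3;H0]([#6])([#6])[#6] describes a trivalent nitrogen with no H, bonded to three carbons (a tertiary amine).
(A) contains a dimethylamino group (-N(CH3)2), which satisfies every atom and bond constraint.
(B) has a primary amino group (-NH2) but the nitrogen has H2, not H0 with three carbons.
(C) has an N-methylamino group (-NHCH3) but the nitrogen still has one H (H1), not H0.
(D) has a primary amide (-C(=O)NH2) but the amide nitrogen has H2 and only one carbon neighbour.
So the answer is (A).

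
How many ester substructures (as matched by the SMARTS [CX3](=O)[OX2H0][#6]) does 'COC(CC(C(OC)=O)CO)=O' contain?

2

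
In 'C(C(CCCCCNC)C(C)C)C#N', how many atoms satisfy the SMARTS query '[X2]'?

1

Check the 14 heavy atoms by environment: 11× C (X4) → no; 1× N (X3) → no; 1× C (X2) → match; 1× N (X1) → no.
That gives 1 matching atom.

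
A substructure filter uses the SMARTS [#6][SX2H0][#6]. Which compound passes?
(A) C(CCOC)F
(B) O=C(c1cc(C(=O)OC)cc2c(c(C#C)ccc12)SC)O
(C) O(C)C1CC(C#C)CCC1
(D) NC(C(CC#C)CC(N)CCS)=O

B

[#6][SX2H0][#6] describes an aliphatic sulfur bridging two carbons with no H on the sulfur (a thioether).
(A) has a methoxy ether (-OCH3) but the bridging atom is O, not S.
(B) contains a methylthio ether (-SCH3), which satisfies every atom and bond constraint.
(C) has a methoxy ether (-OCH3) but the bridging atom is O, not S.
(D) has a thiol (-SH) but the sulfur has H1, not H0 bridging two carbons.
So the answer is (B).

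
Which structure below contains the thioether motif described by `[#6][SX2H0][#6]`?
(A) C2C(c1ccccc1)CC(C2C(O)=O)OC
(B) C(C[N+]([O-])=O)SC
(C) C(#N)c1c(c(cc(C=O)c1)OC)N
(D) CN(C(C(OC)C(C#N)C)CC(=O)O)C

B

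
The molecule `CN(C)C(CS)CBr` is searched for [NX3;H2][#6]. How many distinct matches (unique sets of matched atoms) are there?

0

[NX3;H2][#6] is the SMARTS for a primary amine: a trivalent nitrogen with two H attached to carbon.
The molecule has a dimethylamino group (-N(CH3)2), but the nitrogen has H0, not H2; nothing else fits, so there are 0 matches.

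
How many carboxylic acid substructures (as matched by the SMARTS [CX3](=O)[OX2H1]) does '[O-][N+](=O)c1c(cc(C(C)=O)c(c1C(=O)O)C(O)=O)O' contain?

2

[CX3](=O)[OX2H1] is the SMARTS for a carboxylic acid: an sp2 carbon double-bonded to O and single-bonded to an -OH oxygen.
The molecule carries 2 separate instances of a carboxylic acid group (-C(=O)OH) meeting every constraint; each maps to a distinct set of atoms, giving 2 matches.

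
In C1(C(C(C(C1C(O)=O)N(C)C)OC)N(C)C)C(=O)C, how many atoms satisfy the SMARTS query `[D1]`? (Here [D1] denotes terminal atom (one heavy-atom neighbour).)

The query [D1] means: atom with exactly one heavy-atom neighbour (degree 1).
Check the 19 heavy atoms by environment: 7× C (D3) → no; 2× N (D3) → no; 6× C (D1) → match; 3× O (D1) → match; 1× O (D2) → no.
Summing the matching environments: 6 + 3 = 9 matching atoms.

9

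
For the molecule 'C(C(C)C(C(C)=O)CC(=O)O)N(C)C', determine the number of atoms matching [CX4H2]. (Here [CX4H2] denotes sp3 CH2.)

Check the 14 heavy atoms by environment: 2× C (H2, X4) → match; 2× C (H1, X4) → no; 1× N (H0, X3) → no; 4× C (H3, X4) → no; 2× C (H0, X3) → no; 2× O (H0, X1) → no; 1× O (H1, X2) → no.
That gives 2 matching atoms.

2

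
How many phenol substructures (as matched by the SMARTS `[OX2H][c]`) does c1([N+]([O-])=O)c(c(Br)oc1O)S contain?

1

[OX2H][c] is the SMARTS for a phenol: a hydroxyl oxygen attached to an aromatic carbon.
Exactly one fragment in the molecule meets all constraints, giving 1 match.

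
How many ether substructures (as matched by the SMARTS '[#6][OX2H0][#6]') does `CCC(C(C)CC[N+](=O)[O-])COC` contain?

1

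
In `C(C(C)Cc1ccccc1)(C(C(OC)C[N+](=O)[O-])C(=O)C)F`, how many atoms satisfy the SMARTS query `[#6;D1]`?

The query [#6;D1] means: carbon bonded to exactly one heavy atom.
Check the 22 heavy atoms by environment: 2× C (D2) → no; 5× C (D3) → no; 2× O (D1) → no; 3× C (D1) → match; 1× N (charge +1, D3) → no; 1× O (charge -1, D1) → no; 1× O (D2) → no; 1× F (D1) → no; 1× c (aromatic, D3) → no; 5× c (aromatic, D2) → no.
That gives 3 matching atoms.

3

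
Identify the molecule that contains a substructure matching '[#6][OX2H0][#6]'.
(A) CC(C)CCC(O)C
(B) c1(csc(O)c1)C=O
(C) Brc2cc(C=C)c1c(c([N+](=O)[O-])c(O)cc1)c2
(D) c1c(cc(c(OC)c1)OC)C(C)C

D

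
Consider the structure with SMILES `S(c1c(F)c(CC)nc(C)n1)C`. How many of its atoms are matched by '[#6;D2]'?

The query [#6;D2] means: any carbon bonded to exactly two heavy atoms.
Check the 12 heavy atoms by environment: 2× n (aromatic, D2) → no; 4× c (aromatic, D3) → no; 3× C (D1) → no; 1× S (D2) → no; 1× C (D2) → match; 1× F (D1) → no.
That gives 1 matching atom.

1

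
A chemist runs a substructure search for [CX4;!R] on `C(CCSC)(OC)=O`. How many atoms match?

4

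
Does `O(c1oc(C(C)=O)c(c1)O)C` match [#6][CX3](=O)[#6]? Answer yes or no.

Yes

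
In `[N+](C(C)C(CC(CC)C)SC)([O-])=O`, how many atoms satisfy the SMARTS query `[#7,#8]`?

The query [#7,#8] means: nitrogen or oxygen (comma = OR).
Check the 13 heavy atoms by environment: 9× C → no; 1× S → no; 1× N (charge +1) → match; 1× O (charge -1) → match; 1× O → match.
Summing the matching environments: 1 + 1 + 1 = 3 matching atoms.

3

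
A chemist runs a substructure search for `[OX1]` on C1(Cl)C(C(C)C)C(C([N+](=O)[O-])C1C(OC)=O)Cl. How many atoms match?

3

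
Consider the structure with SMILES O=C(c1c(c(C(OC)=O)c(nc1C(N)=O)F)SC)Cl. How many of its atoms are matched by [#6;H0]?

8

Check the 19 heavy atoms by environment: 1× n (aromatic, H0) → no; 5× c (aromatic, H0) → match; 3× C (H0) → match; 4× O (H0) → no; 2× C (H3) → no; 1× S (H0) → no; 1× Cl (H0) → no; 1× N (H2) → no; 1× F (H0) → no.
Summing the matching environments: 5 + 3 = 8 matching atoms.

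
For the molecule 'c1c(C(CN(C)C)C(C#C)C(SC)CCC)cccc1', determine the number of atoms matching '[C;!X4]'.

The query [C;!X4] means: aliphatic carbon that does not have four total connections.
Check the 20 heavy atoms by environment: 10× C (X4) → no; 2× C (X2) → match; 1× S (X2) → no; 1× N (X3) → no; 6× c (aromatic, X3) → no.
That gives 2 matching atoms.

2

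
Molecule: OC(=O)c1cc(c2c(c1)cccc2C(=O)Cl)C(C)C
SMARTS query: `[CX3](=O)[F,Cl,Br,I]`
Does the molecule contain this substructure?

Yes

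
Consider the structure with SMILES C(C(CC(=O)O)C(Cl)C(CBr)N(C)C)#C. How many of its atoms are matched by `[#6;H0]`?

2

The query [#6;H0] means: any carbon with no attached hydrogen.
Check the 15 heavy atoms by environment: 2× C (H2) → no; 4× C (H1) → no; 2× C (H0) → match; 1× O (H0) → no; 1× O (H1) → no; 1× Br (H0) → no; 1× Cl (H0) → no; 1× N (H0) → no; 2× C (H3) → no.
That gives 2 matching atoms.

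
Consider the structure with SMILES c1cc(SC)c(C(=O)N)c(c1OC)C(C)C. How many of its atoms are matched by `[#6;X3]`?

7

The query [#6;X3] means: any carbon (aromatic or not) with three total connections.
Check the 16 heavy atoms by environment: 6× c (aromatic, X3) → match; 1× O (X2) → no; 5× C (X4) → no; 1× S (X2) → no; 1× C (X3) → match; 1× O (X1) → no; 1× N (X3) → no.
Summing the matching environments: 6 + 1 = 7 matching atoms.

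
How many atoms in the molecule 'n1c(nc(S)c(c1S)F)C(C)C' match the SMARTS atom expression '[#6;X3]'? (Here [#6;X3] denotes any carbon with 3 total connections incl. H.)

The query [#6;X3] means: any carbon (aromatic or not) with three total connections.
Check the 12 heavy atoms by environment: 2× n (aromatic, X2) → no; 4× c (aromatic, X3) → match; 1× F (X1) → no; 2× S (X2) → no; 3× C (X4) → no.
That gives 4 matching atoms.

4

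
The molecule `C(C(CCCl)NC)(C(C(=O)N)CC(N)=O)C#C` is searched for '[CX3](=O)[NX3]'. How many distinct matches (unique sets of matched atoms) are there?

2

[CX3](=O)[NX3] is the SMARTS for an amide: a carbonyl carbon bonded to a trivalent nitrogen.
The molecule carries 2 separate instances of a primary amide (-C(=O)NH2) meeting every constraint; each maps to a distinct set of atoms, giving 2 matches.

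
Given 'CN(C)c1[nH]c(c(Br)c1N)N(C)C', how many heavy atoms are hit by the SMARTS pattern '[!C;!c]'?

The query [!C;!c] means: neither aliphatic nor aromatic carbon — same as [!#6].
Check the 13 heavy atoms by environment: 1× n (aromatic) → match; 4× c (aromatic) → no; 3× N → match; 4× C → no; 1× Br → match.
Summing the matching environments: 1 + 3 + 1 = 5 matching atoms.

5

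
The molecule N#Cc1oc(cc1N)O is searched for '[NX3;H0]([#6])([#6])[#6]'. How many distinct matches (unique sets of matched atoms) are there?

0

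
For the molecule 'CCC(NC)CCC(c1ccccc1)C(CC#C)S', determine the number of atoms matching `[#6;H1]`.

The query [#6;H1] means: any carbon bearing exactly one hydrogen.
Check the 19 heavy atoms by environment: 4× C (H2) → no; 4× C (H1) → match; 1× c (aromatic, H0) → no; 5× c (aromatic, H1) → match; 1× N (H1) → no; 2× C (H3) → no; 1× S (H1) → no; 1× C (H0) → no.
Summing the matching environments: 4 + 5 = 9 matching atoms.

9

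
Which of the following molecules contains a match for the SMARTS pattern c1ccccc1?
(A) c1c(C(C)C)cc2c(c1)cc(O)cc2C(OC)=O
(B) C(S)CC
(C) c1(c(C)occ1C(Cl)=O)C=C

c1ccccc1 describes six aromatic carbons in a ring (a benzene ring).
(A) contains the required atom environment, so the pattern matches.
(B) has a methyl group (-CH3) but no six-membered all-carbon aromatic ring is present.
(C) has a methyl group (-CH3) but no six-membered all-carbon aromatic ring is present.
So the answer is (A).

A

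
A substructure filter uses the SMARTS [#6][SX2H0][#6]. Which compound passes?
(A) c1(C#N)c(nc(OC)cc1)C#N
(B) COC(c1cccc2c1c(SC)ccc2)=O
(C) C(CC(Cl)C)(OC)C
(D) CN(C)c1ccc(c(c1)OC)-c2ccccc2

B

[#6][SX2H0][#6] describes an aliphatic sulfur bridging two carbons with no H on the sulfur (a thioether).
(A) has a methoxy ether (-OCH3) but the bridging atom is O, not S.
(B) contains a methylthio ether (-SCH3), which satisfies every atom and bond constraint.
(C) has a methoxy ether (-OCH3) but the bridging atom is O, not S.
(D) has a methoxy ether (-OCH3) but the bridging atom is O, not S.
So the answer is (B).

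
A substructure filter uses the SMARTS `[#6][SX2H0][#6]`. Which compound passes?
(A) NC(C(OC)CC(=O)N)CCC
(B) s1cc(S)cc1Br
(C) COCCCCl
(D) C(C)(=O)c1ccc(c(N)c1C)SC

D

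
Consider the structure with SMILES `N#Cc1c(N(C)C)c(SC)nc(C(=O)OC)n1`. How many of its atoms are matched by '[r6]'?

6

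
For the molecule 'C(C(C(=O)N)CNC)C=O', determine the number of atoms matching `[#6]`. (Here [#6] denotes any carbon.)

6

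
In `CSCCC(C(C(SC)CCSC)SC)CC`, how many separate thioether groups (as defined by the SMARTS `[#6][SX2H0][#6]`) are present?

[#6][SX2H0][#6] is the SMARTS for a thioether: an aliphatic sulfur bridging two carbons with no H on the sulfur.
The molecule carries 4 separate instances of a methylthio ether (-SCH3) meeting every constraint; each maps to a distinct set of atoms, giving 4 matches.

4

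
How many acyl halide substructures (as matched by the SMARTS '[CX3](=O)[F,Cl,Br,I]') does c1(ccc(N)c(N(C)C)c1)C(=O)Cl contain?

[CX3](=O)[F,Cl,Br,I] is the SMARTS for an acyl halide: a carbonyl carbon bonded to a halogen.
Exactly one fragment in the molecule meets all constraints, giving 1 match.

1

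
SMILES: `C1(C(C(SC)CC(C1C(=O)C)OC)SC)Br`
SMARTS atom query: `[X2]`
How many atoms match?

Check the 16 heavy atoms by environment: 10× C (X4) → no; 2× S (X2) → match; 1× Br (X1) → no; 1× C (X3) → no; 1× O (X1) → no; 1× O (X2) → match.
Summing the matching environments: 2 + 1 = 3 matching atoms.

3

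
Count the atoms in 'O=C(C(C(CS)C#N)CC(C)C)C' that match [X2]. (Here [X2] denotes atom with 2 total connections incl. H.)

Check the 13 heavy atoms by environment: 8× C (X4) → no; 1× C (X3) → no; 1× O (X1) → no; 1× S (X2) → match; 1× C (X2) → match; 1× N (X1) → no.
Summing the matching environments: 1 + 1 = 2 matching atoms.

2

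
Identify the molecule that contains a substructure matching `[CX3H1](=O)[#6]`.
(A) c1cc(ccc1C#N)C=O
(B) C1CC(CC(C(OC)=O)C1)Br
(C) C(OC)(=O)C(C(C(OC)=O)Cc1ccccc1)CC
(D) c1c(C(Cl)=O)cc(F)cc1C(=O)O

[CX3H1](=O)[#6] describes an sp2 carbon with one H, double-bonded to O and single-bonded to carbon (an aldehyde).
(A) contains an aldehyde (-CHO), which satisfies every atom and bond constraint.
(B) has a methyl-ester group (-C(=O)OCH3) but the carbonyl carbon has H0, not H1.
(C) has a methyl-ester group (-C(=O)OCH3) but the carbonyl carbon has H0, not H1.
(D) has a carboxylic acid group (-C(=O)OH) but the carbonyl carbon has H0 and is bonded to O, not H1.
So the answer is (A).

A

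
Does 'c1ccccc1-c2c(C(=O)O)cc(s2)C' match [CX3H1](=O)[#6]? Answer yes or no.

The pattern [CX3H1](=O)[#6] describes an sp2 carbon with one H, double-bonded to O and single-bonded to carbon — an aldehyde.
The closest candidate here is a carboxylic acid group (-C(=O)OH), but the carbonyl carbon has H0 and is bonded to O, not H1. No other fragment satisfies the full query, so there is no match.

No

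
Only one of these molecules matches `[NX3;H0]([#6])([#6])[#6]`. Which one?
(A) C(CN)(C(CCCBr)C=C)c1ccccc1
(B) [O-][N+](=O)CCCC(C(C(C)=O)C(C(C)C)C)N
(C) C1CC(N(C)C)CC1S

[NX3;H0]([#6])([#6])[#6] describes a trivalent nitrogen with no H, bonded to three carbons (a tertiary amine).
(A) has a primary amino group (-NH2) but the nitrogen has H2, not H0 with three carbons.
(B) has a primary amino group (-NH2) but the nitrogen has H2, not H0 with three carbons.
(C) contains a dimethylamino group (-N(CH3)2), which satisfies every atom and bond constraint.
So the answer is (C).

C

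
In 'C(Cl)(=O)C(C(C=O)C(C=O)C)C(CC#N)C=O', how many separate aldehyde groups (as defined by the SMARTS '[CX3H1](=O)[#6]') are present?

[CX3H1](=O)[#6] is the SMARTS for an aldehyde: an sp2 carbon with one H, double-bonded to O and single-bonded to carbon.
The molecule carries 3 separate instances of an aldehyde (-CHO) meeting every constraint; each maps to a distinct set of atoms, giving 3 matches.

3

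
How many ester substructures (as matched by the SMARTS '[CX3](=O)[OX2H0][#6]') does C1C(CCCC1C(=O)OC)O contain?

1

[CX3](=O)[OX2H0][#6] is the SMARTS for an ester: a carbonyl carbon bonded to an oxygen that is itself bonded to carbon (no H on that O).
Exactly one fragment in the molecule meets all constraints, giving 1 match.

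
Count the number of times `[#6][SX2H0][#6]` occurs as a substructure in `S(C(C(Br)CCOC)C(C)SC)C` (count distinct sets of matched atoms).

[#6][SX2H0][#6] is the SMARTS for a thioether: an aliphatic sulfur bridging two carbons with no H on the sulfur.
The molecule carries 2 separate instances of a methylthio ether (-SCH3) meeting every constraint; each maps to a distinct set of atoms, giving 2 matches.

2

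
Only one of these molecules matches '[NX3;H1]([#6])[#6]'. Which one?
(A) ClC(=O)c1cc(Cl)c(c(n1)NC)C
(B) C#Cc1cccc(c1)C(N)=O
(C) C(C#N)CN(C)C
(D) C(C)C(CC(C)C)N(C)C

[NX3;H1]([#6])[#6] describes a trivalent nitrogen with one H, bonded to two carbons (a secondary amine).
(A) contains an N-methylamino group (-NHCH3), which satisfies every atom and bond constraint.
(B) has a primary amide (-C(=O)NH2) but the -C(=O)NH2 nitrogen has H2, not H1.
(C) has a dimethylamino group (-N(CH3)2) but the nitrogen has H0, not H1.
(D) has a dimethylamino group (-N(CH3)2) but the nitrogen has H0, not H1.
So the answer is (A).

A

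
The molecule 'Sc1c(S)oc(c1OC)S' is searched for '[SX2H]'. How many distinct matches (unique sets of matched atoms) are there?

3

[SX2H] is the SMARTS for a thiol: an aliphatic sulfur with two connections, one being H.
The molecule carries 3 separate instances of a thiol (-SH) meeting every constraint; each maps to a distinct set of atoms, giving 3 matches.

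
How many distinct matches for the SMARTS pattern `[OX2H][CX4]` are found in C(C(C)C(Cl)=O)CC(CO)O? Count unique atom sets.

2

[OX2H][CX4] is the SMARTS for an aliphatic alcohol: a hydroxyl oxygen bound to an sp3 (X4) carbon.
The molecule carries 2 separate instances of a hydroxyl group (-OH) meeting every constraint; each maps to a distinct set of atoms, giving 2 matches.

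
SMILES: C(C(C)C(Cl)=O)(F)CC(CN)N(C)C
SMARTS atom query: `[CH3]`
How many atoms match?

3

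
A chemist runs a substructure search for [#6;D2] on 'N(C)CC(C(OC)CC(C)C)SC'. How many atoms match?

The query [#6;D2] means: any carbon bonded to exactly two heavy atoms.
Check the 13 heavy atoms by environment: 2× C (D2) → match; 3× C (D3) → no; 1× S (D2) → no; 5× C (D1) → no; 1× O (D2) → no; 1× N (D2) → no.
That gives 2 matching atoms.

2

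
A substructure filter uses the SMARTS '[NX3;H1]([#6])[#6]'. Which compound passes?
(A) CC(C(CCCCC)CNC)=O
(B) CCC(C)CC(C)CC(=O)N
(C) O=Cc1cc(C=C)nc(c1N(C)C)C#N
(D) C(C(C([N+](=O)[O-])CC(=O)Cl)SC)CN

A

[NX3;H1]([#6])[#6] describes a trivalent nitrogen with one H, bonded to two carbons (a secondary amine).
(A) contains an N-methylamino group (-NHCH3), which satisfies every atom and bond constraint.
(B) has a primary amide (-C(=O)NH2) but the -C(=O)NH2 nitrogen has H2, not H1.
(C) has a dimethylamino group (-N(CH3)2) but the nitrogen has H0, not H1.
(D) has a primary amino group (-NH2) but the nitrogen has H2 and only one carbon neighbour.
So the answer is (A).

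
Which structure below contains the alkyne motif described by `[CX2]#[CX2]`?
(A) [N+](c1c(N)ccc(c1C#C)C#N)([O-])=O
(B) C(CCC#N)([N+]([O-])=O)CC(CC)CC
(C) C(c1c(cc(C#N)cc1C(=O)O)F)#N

[CX2]#[CX2] describes a carbon-carbon triple bond (an alkyne).
(A) contains an ethynyl group (-C#CH), which satisfies every atom and bond constraint.
(B) has a nitrile (-C#N) but the triple bond is C#N, not C#C.
(C) has a nitrile (-C#N) but the triple bond is C#N, not C#C.
So the answer is (A).

A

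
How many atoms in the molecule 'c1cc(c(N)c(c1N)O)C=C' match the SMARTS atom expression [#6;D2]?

3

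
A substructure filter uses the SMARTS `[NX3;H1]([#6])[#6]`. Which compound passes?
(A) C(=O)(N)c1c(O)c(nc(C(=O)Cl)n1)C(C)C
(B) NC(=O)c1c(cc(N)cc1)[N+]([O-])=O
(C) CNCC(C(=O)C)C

C

[NX3;H1]([#6])[#6] describes a trivalent nitrogen with one H, bonded to two carbons (a secondary amine).
(A) has a primary amide (-C(=O)NH2) but the -C(=O)NH2 nitrogen has H2, not H1.
(B) has a primary amino group (-NH2) but the nitrogen has H2 and only one carbon neighbour.
(C) contains an N-methylamino group (-NHCH3), which satisfies every atom and bond constraint.
So the answer is (C).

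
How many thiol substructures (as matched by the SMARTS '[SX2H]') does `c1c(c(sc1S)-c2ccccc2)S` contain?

[SX2H] is the SMARTS for a thiol: an aliphatic sulfur with two connections, one being H.
The molecule carries 2 separate instances of a thiol (-SH) meeting every constraint; each maps to a distinct set of atoms, giving 2 matches.

2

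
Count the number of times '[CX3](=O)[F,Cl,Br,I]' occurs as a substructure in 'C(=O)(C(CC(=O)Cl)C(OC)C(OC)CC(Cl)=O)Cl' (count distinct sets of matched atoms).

3

[CX3](=O)[F,Cl,Br,I] is the SMARTS for an acyl halide: a carbonyl carbon bonded to a halogen.
The molecule carries 3 separate instances of an acyl chloride (-C(=O)Cl) meeting every constraint; each maps to a distinct set of atoms, giving 3 matches.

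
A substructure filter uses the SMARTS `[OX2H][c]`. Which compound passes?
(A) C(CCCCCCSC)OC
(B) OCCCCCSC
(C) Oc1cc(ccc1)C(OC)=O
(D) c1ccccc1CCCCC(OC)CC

[OX2H][c] describes a hydroxyl oxygen attached to an aromatic carbon (a phenol).
(A) has a methoxy ether (-OCH3) but the oxygen has H0, not H1.
(B) has a hydroxyl group (-OH) but the -OH is on an aliphatic carbon, not an aromatic c.
(C) contains a hydroxyl group (-OH), which satisfies every atom and bond constraint.
(D) has a methoxy ether (-OCH3) but the oxygen has H0, not H1.
So the answer is (C).

C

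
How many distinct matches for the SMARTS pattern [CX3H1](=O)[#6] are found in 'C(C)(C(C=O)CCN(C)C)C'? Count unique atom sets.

1

[CX3H1](=O)[#6] is the SMARTS for an aldehyde: an sp2 carbon with one H, double-bonded to O and single-bonded to carbon.
Exactly one fragment in the molecule meets all constraints, giving 1 match.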